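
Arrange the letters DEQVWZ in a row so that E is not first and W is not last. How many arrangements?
By inclusion-exclusion: 6! - 2×(6-1)! + (6-2)! = 720 - 240 + 24 = 504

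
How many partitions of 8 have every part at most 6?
Let r_j(i) = number of partitions of i into parts ≤ j, for i = 0..8. r_1(i) = 1 for all i; r_j(i) = r_{j-1}(i) + r_j(i-j). Rows j = 2..6: ≤2: 1 1 2 2 3 3 4 4 5; ≤3: 1 1 2 3 4 5 7 8 10; ≤4: 1 1 2 3 5 6 9 11 15; ≤5: 1 1 2 3 5 7 10 13 18; ≤6: 1 1 2 3 5 7 11 14 20. r_6(8) = 20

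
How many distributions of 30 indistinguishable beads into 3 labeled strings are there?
C(30+3-1, 3-1) = C(32, 2) = 496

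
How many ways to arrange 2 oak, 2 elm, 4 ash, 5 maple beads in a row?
13! / (2! × 2! × 4! × 5!) = 540540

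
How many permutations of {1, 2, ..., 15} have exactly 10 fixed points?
Choose the 10 fixed points C(15,10) = 3003, derange the rest: !5 = Σ_{j=0}^{5} (-1)^j·5!/j! = 120 - 120 + 60 - 20 + 5 - 1 = 44. Product = 3003 × 44 = 132132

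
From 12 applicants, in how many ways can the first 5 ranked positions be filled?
P(12,5) = 12!/(12-5)! = 95040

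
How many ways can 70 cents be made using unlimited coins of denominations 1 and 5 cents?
Coefficient of x^70 in 1/(1-x^1) · 1/(1-x^5). Use j coins of 5 for j = 0..⌊70/5⌋ = 14, the rest in 1s: 14 + 1 = 15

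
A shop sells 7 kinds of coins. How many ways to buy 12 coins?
C(12+7-1, 7-1) = C(18, 6) = 18564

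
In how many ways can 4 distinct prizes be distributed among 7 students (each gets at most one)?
P(7,4) = 7!/(7-4)! = 840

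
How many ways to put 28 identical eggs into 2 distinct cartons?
C(28+2-1, 2-1) = C(29, 1) = 29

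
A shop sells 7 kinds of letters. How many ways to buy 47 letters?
C(47+7-1, 7-1) = C(53, 6) = 22957480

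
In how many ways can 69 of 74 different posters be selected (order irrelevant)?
C(74,69) = 74!/(69!×5!) = 16108764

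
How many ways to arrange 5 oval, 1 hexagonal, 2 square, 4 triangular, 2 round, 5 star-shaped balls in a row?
19! / (5! × 1! × 2! × 4! × 2! × 5!) = 87995587680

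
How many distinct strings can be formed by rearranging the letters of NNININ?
6! / (4! × 2!) = 15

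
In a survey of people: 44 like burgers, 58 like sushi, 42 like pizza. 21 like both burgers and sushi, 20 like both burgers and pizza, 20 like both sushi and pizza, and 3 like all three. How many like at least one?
|A∪B∪C| = 44+58+42-21-20-20+3 = 86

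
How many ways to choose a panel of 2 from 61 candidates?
C(61,2) = 61!/(2!×59!) = 1830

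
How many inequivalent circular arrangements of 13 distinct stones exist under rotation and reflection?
(13-1)!/2 = 479001600/2 = 239500800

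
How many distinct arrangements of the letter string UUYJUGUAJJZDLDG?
15! / (1! × 2! × 3! × 4! × 1! × 2! × 1! × 1!) = 2270268000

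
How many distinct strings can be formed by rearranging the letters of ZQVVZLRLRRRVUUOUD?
17! / (1! × 2! × 3! × 2! × 4! × 1! × 3! × 1!) = 102918816000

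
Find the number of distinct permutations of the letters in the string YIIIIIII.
8! / (1! × 7!) = 8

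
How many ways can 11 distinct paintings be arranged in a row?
11! = 39916800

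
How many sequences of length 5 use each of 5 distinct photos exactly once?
5! = 120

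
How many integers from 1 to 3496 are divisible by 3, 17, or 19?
⌊3496/3⌋+⌊3496/17⌋+⌊3496/19⌋ - ⌊3496/51⌋-⌊3496/57⌋-⌊3496/323⌋ + ⌊3496/969⌋ = 1165+205+184 - 68-61-10 + 3 = 1418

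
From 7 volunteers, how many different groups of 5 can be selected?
C(7,5) = 7!/(5!×2!) = 21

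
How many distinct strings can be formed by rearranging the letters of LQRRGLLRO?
9! / (3! × 1! × 1! × 1! × 3!) = 10080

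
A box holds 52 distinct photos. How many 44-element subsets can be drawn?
C(52,44) = 52!/(44!×8!) = 752538150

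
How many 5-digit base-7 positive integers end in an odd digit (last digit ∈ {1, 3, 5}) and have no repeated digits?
Last∈{1,3,5}. Last=0: 0. Last nonzero: 3×5×P(5,3) = 900. Total = 900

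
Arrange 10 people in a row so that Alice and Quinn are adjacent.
Treat as block: (10-1)! × 2! = 362880 × 2 = 725760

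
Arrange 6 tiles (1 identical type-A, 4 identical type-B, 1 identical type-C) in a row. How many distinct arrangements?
6! / (1! × 4! × 1!) = 30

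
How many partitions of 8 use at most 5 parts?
By conjugation, equals partitions of 8 into parts ≤ 5. Let r_j(i) = number of partitions of i into parts ≤ j, for i = 0..8. r_1(i) = 1 for all i; r_j(i) = r_{j-1}(i) + r_j(i-j). Rows j = 2..5: ≤2: 1 1 2 2 3 3 4 4 5; ≤3: 1 1 2 3 4 5 7 8 10; ≤4: 1 1 2 3 5 6 9 11 15; ≤5: 1 1 2 3 5 7 10 13 18. r_5(8) = 18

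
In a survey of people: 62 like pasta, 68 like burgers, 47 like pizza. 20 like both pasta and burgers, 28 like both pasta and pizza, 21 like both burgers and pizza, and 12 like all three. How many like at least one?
|A∪B∪C| = 62+68+47-20-28-21+12 = 120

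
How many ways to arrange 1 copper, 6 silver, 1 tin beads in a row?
8! / (1! × 6! × 1!) = 56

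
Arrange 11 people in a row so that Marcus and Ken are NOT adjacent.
Total - adjacent = 11! - (11-1)!×2 = 39916800 - 7257600 = 32659200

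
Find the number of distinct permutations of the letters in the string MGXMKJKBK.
9! / (3! × 2! × 1! × 1! × 1! × 1!) = 30240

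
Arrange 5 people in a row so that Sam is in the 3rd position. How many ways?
Fix one position: (5-1)! = 24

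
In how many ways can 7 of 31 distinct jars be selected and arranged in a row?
P(31,7) = 31!/(31-7)! = 13253058000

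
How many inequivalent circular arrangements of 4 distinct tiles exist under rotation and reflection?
(4-1)!/2 = 6/2 = 3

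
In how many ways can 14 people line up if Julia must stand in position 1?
Fix one position: (14-1)! = 6227020800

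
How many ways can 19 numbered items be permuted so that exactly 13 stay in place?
Choose the 13 fixed points C(19,13) = 27132, derange the rest: !6 = Σ_{j=0}^{6} (-1)^j·6!/j! = 720 - 720 + 360 - 120 + 30 - 6 + 1 = 265. Product = 27132 × 265 = 7189980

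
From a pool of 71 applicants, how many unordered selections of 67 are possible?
C(71,67) = 71!/(67!×4!) = 971635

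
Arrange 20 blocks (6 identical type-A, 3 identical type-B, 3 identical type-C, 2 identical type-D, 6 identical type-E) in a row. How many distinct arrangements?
20! / (6! × 3! × 3! × 2! × 6!) = 65181916800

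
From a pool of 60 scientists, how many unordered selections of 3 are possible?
C(60,3) = 60!/(3!×57!) = 34220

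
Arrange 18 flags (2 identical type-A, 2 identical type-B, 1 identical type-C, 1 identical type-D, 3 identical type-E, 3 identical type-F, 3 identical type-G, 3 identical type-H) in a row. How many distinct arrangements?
18! / (2! × 2! × 1! × 1! × 3! × 3! × 3! × 3!) = 1235025792000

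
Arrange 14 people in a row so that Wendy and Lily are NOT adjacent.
Total - adjacent = 14! - (14-1)!×2 = 87178291200 - 12454041600 = 74724249600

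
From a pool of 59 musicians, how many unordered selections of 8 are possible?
C(59,8) = 59!/(8!×51!) = 2217471399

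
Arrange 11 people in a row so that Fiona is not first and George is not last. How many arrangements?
By inclusion-exclusion: 11! - 2×(11-1)! + (11-2)! = 39916800 - 7257600 + 362880 = 33022080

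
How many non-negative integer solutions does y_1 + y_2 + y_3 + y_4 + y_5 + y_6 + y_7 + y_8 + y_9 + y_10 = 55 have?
C(55+10-1, 10-1) = C(64, 9) = 27540584512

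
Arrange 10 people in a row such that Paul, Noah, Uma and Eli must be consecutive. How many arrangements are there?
Treat the 4 as one block: (10-4+1)! × 4! = 5040 × 24 = 120960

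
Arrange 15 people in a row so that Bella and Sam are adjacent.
Treat as block: (15-1)! × 2! = 87178291200 × 2 = 174356582400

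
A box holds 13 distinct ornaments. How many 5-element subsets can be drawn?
C(13,5) = 13!/(5!×8!) = 1287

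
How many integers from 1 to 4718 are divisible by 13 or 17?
⌊4718/13⌋ + ⌊4718/17⌋ - ⌊4718/221⌋ = 362 + 277 - 21 = 618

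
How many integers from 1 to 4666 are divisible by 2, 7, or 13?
⌊4666/2⌋+⌊4666/7⌋+⌊4666/13⌋ - ⌊4666/14⌋-⌊4666/26⌋-⌊4666/91⌋ + ⌊4666/182⌋ = 2333+666+358 - 333-179-51 + 25 = 2819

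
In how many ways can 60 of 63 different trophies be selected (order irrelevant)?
C(63,60) = 63!/(60!×3!) = 39711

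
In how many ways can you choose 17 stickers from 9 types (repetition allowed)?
C(17+9-1, 9-1) = C(25, 8) = 1081575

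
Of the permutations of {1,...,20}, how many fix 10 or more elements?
Exactly j fixed points: C(20,j)·!(20-j); sum over j ≥ 10 (derangement numbers via !m = (m-1)·(!(m-1) + !(m-2)): !0..!10 = 1, 0, 1, 2, 9, 44, 265, 1854, 14833, 133496, 1334961). Σ_{j=10}^{20} C(20,j)·!(20-j) = C(20,10)·!10 + C(20,11)·!9 + C(20,12)·!8 + C(20,13)·!7 + C(20,14)·!6 + C(20,15)·!5 + C(20,16)·!4 + C(20,17)·!3 + C(20,18)·!2 + C(20,19)·!1 + C(20,20)·!0 = 184756·1334961 + 167960·133496 + 125970·14833 + 77520·1854 + 38760·265 + 15504·44 + 4845·9 + 1140·2 + 190·1 + 20·0 + 1·1 = 271087277418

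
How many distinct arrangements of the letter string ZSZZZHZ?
7! / (5! × 1! × 1!) = 42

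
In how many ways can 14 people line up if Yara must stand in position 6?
Fix one position: (14-1)! = 6227020800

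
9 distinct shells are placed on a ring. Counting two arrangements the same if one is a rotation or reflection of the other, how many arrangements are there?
(9-1)!/2 = 40320/2 = 20160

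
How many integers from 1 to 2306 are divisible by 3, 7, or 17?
⌊2306/3⌋+⌊2306/7⌋+⌊2306/17⌋ - ⌊2306/21⌋-⌊2306/51⌋-⌊2306/119⌋ + ⌊2306/357⌋ = 768+329+135 - 109-45-19 + 6 = 1065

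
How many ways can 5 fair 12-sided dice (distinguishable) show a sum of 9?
Coefficient of x^9 in (x + x² + ... + x^12)^5. By inclusion-exclusion on dice exceeding 12: Σ_j (-1)^j C(5,j)·C(9-1-12j, 4) = C(5,0)·C(8,4) = 1·70 = 70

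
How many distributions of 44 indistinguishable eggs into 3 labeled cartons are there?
C(44+3-1, 3-1) = C(46, 2) = 1035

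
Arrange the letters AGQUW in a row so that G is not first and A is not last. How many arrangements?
By inclusion-exclusion: 5! - 2×(5-1)! + (5-2)! = 120 - 48 + 6 = 78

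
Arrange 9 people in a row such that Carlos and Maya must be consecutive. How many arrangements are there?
Treat the 2 as one block: (9-2+1)! × 2! = 40320 × 2 = 80640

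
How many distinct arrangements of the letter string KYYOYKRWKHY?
11! / (1! × 1! × 4! × 3! × 1! × 1!) = 277200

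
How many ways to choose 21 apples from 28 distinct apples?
C(28,21) = 28!/(21!×7!) = 1184040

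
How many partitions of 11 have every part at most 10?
Let r_j(i) = number of partitions of i into parts ≤ j, for i = 0..11. r_1(i) = 1 for all i; r_j(i) = r_{j-1}(i) + r_j(i-j). Rows j = 2..10: ≤2: 1 1 2 2 3 3 4 4 5 5 6 6; ≤3: 1 1 2 3 4 5 7 8 10 12 14 16; ≤4: 1 1 2 3 5 6 9 11 15 18 23 27; ≤5: 1 1 2 3 5 7 10 13 18 23 30 37; ≤6: 1 1 2 3 5 7 11 14 20 26 35 44; ≤7: 1 1 2 3 5 7 11 15 21 28 38 49; ≤8: 1 1 2 3 5 7 11 15 22 29 40 52; ≤9: 1 1 2 3 5 7 11 15 22 30 41 54; ≤10: 1 1 2 3 5 7 11 15 22 30 42 55. r_10(11) = 55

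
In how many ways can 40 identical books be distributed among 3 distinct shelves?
C(40+3-1, 3-1) = C(42, 2) = 861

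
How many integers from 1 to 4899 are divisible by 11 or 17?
⌊4899/11⌋ + ⌊4899/17⌋ - ⌊4899/187⌋ = 445 + 288 - 26 = 707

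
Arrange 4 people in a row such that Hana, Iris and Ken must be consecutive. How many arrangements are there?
Treat the 3 as one block: (4-3+1)! × 3! = 2 × 6 = 12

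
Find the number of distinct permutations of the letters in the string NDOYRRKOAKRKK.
13! / (1! × 1! × 3! × 4! × 1! × 1! × 2!) = 21621600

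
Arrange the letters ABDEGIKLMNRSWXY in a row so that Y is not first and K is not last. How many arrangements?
By inclusion-exclusion: 15! - 2×(15-1)! + (15-2)! = 1307674368000 - 174356582400 + 6227020800 = 1139544806400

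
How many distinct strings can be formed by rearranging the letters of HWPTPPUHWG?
10! / (1! × 1! × 1! × 2! × 3! × 2!) = 151200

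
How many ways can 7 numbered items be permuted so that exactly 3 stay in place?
Choose the 3 fixed points C(7,3) = 35, derange the rest: !4 = Σ_{j=0}^{4} (-1)^j·4!/j! = 24 - 24 + 12 - 4 + 1 = 9. Product = 35 × 9 = 315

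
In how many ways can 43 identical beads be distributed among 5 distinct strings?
C(43+5-1, 5-1) = C(47, 4) = 178365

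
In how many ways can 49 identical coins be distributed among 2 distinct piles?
C(49+2-1, 2-1) = C(50, 1) = 50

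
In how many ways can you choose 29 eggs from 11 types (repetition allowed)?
C(29+11-1, 11-1) = C(39, 10) = 635745396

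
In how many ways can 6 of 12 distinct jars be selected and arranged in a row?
P(12,6) = 12!/(12-6)! = 665280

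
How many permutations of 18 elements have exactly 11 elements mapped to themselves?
Choose the 11 fixed points C(18,11) = 31824, derange the rest: !7 = Σ_{j=0}^{7} (-1)^j·7!/j! = 5040 - 5040 + 2520 - 840 + 210 - 42 + 7 - 1 = 1854. Product = 31824 × 1854 = 59001696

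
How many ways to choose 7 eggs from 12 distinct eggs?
C(12,7) = 12!/(7!×5!) = 792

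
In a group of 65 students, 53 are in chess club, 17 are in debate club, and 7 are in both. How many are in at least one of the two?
|A∪B| = |A| + |B| - |A∩B| = 53 + 17 - 7 = 63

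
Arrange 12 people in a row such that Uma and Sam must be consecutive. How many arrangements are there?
Treat the 2 as one block: (12-2+1)! × 2! = 39916800 × 2 = 79833600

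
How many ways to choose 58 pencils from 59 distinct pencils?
C(59,58) = 59!/(58!×1!) = 59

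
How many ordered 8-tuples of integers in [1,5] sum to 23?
Coefficient of x^23 in (x + x² + ... + x^5)^8. By inclusion-exclusion on dice exceeding 5: Σ_j (-1)^j C(8,j)·C(23-1-5j, 7) = C(8,0)·C(22,7) - C(8,1)·C(17,7) + C(8,2)·C(12,7) - C(8,3)·C(7,7) = 1·170544 - 8·19448 + 28·792 - 56·1 = 37080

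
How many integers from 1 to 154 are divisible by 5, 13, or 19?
⌊154/5⌋+⌊154/13⌋+⌊154/19⌋ - ⌊154/65⌋-⌊154/95⌋-⌊154/247⌋ + ⌊154/1235⌋ = 30+11+8 - 2-1-0 + 0 = 46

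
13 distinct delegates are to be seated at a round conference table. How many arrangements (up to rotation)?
Circular: fix one position, arrange the rest. (13-1)! = 479001600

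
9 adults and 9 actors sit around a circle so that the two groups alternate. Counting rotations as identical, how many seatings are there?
Fix one of the adults: (9-1)! ways for the remaining adults, × 9! ways for the actors = 40320 × 362880 = 14631321600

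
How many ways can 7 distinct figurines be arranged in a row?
7! = 5040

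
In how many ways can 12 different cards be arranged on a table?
12! = 479001600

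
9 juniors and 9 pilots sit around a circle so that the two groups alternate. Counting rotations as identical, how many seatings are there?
Fix one of the juniors: (9-1)! ways for the remaining juniors, × 9! ways for the pilots = 40320 × 362880 = 14631321600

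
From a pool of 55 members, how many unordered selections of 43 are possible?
C(55,43) = 55!/(43!×12!) = 438729741450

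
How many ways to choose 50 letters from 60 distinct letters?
C(60,50) = 60!/(50!×10!) = 75394027566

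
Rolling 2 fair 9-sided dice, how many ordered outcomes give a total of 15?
Coefficient of x^15 in (x + x² + ... + x^9)^2. By inclusion-exclusion on dice exceeding 9: Σ_j (-1)^j C(2,j)·C(15-1-9j, 1) = C(2,0)·C(14,1) - C(2,1)·C(5,1) = 1·14 - 2·5 = 4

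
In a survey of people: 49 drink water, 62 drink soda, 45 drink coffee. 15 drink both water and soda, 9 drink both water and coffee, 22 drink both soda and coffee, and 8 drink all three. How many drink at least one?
|A∪B∪C| = 49+62+45-15-9-22+8 = 118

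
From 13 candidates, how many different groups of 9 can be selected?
C(13,9) = 13!/(9!×4!) = 715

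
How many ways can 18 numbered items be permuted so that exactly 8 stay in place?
Choose the 8 fixed points C(18,8) = 43758, derange the rest: !10 = Σ_{j=0}^{10} (-1)^j·10!/j! = 3628800 - 3628800 + 1814400 - 604800 + 151200 - 30240 + 5040 - 720 + 90 - 10 + 1 = 1334961. Product = 43758 × 1334961 = 58415223438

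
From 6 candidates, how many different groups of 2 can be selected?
C(6,2) = 6!/(2!×4!) = 15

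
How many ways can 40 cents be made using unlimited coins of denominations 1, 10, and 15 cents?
Coefficient of x^40 in 1/(1-x^1) · 1/(1-x^10) · 1/(1-x^15). Case on j = number of 15-cent coins (j = 0..2); remainder r = 40 - 15j is made from {1,10} in ⌊r/10⌋+1 ways. r = 40, 25, 10 → 5 + 3 + 2 = 10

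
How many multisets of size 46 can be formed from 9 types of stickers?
C(46+9-1, 9-1) = C(54, 8) = 1040465790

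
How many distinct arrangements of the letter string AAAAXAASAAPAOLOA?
16! / (1! × 1! × 2! × 1! × 1! × 10!) = 2882880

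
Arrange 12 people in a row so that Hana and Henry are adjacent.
Treat as block: (12-1)! × 2! = 39916800 × 2 = 79833600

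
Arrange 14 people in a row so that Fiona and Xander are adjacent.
Treat as block: (14-1)! × 2! = 6227020800 × 2 = 12454041600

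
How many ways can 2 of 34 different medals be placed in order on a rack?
P(34,2) = 34!/(34-2)! = 1122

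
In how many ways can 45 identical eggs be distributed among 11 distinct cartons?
C(45+11-1, 11-1) = C(55, 10) = 29248649430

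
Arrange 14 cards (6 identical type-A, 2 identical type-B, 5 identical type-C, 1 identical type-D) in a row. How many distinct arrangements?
14! / (6! × 2! × 5! × 1!) = 504504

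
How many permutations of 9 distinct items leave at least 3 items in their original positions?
Exactly j fixed points: C(9,j)·!(9-j); sum over j ≥ 3 (derangement numbers via !m = (m-1)·(!(m-1) + !(m-2)): !0..!6 = 1, 0, 1, 2, 9, 44, 265). Σ_{j=3}^{9} C(9,j)·!(9-j) = C(9,3)·!6 + C(9,4)·!5 + C(9,5)·!4 + C(9,6)·!3 + C(9,7)·!2 + C(9,8)·!1 + C(9,9)·!0 = 84·265 + 126·44 + 126·9 + 84·2 + 36·1 + 9·0 + 1·1 = 29143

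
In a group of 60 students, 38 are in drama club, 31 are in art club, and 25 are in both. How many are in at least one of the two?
|A∪B| = |A| + |B| - |A∩B| = 38 + 31 - 25 = 44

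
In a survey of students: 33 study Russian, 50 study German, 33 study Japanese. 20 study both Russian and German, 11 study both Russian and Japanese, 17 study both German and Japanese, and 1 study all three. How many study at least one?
|A∪B∪C| = 33+50+33-20-11-17+1 = 69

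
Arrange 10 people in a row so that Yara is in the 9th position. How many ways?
Fix one position: (10-1)! = 362880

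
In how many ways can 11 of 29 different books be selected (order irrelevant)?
C(29,11) = 29!/(11!×18!) = 34597290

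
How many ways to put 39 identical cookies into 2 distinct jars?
C(39+2-1, 2-1) = C(40, 1) = 40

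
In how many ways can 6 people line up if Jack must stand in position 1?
Fix one position: (6-1)! = 120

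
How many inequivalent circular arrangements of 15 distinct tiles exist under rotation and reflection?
(15-1)!/2 = 87178291200/2 = 43589145600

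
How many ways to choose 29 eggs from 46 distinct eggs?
C(46,29) = 46!/(29!×17!) = 1749695026860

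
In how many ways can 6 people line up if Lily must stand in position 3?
Fix one position: (6-1)! = 120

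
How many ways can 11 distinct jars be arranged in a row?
11! = 39916800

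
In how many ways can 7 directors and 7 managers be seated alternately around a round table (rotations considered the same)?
Fix one of the directors: (7-1)! ways for the remaining directors, × 7! ways for the managers = 720 × 5040 = 3628800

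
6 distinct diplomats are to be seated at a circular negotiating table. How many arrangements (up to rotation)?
Circular: fix one position, arrange the rest. (6-1)! = 120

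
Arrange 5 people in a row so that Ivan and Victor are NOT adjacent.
Total - adjacent = 5! - (5-1)!×2 = 120 - 48 = 72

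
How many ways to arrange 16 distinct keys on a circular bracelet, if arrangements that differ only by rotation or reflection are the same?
(16-1)!/2 = 1307674368000/2 = 653837184000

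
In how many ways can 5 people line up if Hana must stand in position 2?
Fix one position: (5-1)! = 24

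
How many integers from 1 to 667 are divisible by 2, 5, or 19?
⌊667/2⌋+⌊667/5⌋+⌊667/19⌋ - ⌊667/10⌋-⌊667/38⌋-⌊667/95⌋ + ⌊667/190⌋ = 333+133+35 - 66-17-7 + 3 = 414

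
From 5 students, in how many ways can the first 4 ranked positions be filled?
P(5,4) = 5!/(5-4)! = 120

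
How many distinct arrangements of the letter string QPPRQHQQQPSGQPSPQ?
17! / (2! × 1! × 1! × 1! × 7! × 5!) = 294053760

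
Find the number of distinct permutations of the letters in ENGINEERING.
11! / (3! × 3! × 2! × 2! × 1!) = 277200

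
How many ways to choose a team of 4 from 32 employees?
C(32,4) = 32!/(4!×28!) = 35960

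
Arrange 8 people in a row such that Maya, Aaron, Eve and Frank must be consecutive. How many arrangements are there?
Treat the 4 as one block: (8-4+1)! × 4! = 120 × 24 = 2880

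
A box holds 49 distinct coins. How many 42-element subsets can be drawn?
C(49,42) = 49!/(42!×7!) = 85900584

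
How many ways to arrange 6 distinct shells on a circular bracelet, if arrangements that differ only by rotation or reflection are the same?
(6-1)!/2 = 120/2 = 60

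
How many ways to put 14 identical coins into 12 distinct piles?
C(14+12-1, 12-1) = C(25, 11) = 4457400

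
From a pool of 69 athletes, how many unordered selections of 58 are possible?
C(69,58) = 69!/(58!×11!) = 1823810410032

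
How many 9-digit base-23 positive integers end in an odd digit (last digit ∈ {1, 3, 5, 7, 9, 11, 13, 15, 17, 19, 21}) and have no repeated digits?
Last∈{1,3,5,7,9,11,13,15,17,19,21}. Last=0: 0. Last nonzero: 11×21×P(21,7) = 135377827200. Total = 135377827200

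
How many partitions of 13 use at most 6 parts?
By conjugation, equals partitions of 13 into parts ≤ 6. Let r_j(i) = number of partitions of i into parts ≤ j, for i = 0..13. r_1(i) = 1 for all i; r_j(i) = r_{j-1}(i) + r_j(i-j). Rows j = 2..6: ≤2: 1 1 2 2 3 3 4 4 5 5 6 6 7 7; ≤3: 1 1 2 3 4 5 7 8 10 12 14 16 19 21; ≤4: 1 1 2 3 5 6 9 11 15 18 23 27 34 39; ≤5: 1 1 2 3 5 7 10 13 18 23 30 37 47 57; ≤6: 1 1 2 3 5 7 11 14 20 26 35 44 58 71. r_6(13) = 71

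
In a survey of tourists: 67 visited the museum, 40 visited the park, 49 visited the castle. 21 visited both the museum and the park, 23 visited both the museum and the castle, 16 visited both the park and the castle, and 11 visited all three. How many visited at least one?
|A∪B∪C| = 67+40+49-21-23-16+11 = 107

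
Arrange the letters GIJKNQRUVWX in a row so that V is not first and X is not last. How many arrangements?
By inclusion-exclusion: 11! - 2×(11-1)! + (11-2)! = 39916800 - 7257600 + 362880 = 33022080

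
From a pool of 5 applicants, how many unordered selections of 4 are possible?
C(5,4) = 5!/(4!×1!) = 5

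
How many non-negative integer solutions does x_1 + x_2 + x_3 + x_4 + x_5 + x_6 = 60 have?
C(60+6-1, 6-1) = C(65, 5) = 8259888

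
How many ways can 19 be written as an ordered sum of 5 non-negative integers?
C(19+5-1, 5-1) = C(23, 4) = 8855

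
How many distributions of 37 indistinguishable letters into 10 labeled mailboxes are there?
C(37+10-1, 10-1) = C(46, 9) = 1101716330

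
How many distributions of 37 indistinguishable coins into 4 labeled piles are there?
C(37+4-1, 4-1) = C(40, 3) = 9880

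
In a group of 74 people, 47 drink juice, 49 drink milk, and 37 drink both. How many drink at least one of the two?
|A∪B| = |A| + |B| - |A∩B| = 47 + 49 - 37 = 59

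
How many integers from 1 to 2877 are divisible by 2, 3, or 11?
⌊2877/2⌋+⌊2877/3⌋+⌊2877/11⌋ - ⌊2877/6⌋-⌊2877/22⌋-⌊2877/33⌋ + ⌊2877/66⌋ = 1438+959+261 - 479-130-87 + 43 = 2005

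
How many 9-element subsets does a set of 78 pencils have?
C(78,9) = 78!/(9!×69!) = 182364632450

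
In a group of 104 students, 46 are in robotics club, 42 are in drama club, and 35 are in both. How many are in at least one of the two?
|A∪B| = |A| + |B| - |A∩B| = 46 + 42 - 35 = 53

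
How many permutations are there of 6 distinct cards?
6! = 720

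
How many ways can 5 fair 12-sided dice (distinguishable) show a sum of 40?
Coefficient of x^40 in (x + x² + ... + x^12)^5. By inclusion-exclusion on dice exceeding 12: Σ_j (-1)^j C(5,j)·C(40-1-12j, 4) = C(5,0)·C(39,4) - C(5,1)·C(27,4) + C(5,2)·C(15,4) = 1·82251 - 5·17550 + 10·1365 = 8151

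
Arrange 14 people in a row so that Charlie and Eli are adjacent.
Treat as block: (14-1)! × 2! = 6227020800 × 2 = 12454041600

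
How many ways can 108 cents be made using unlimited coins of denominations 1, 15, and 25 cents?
Coefficient of x^108 in 1/(1-x^1) · 1/(1-x^15) · 1/(1-x^25). Case on j = number of 25-cent coins (j = 0..4); remainder r = 108 - 25j is made from {1,15} in ⌊r/15⌋+1 ways. r = 108, 83, 58, 33, 8 → 8 + 6 + 4 + 3 + 1 = 22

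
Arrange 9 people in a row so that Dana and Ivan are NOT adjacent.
Total - adjacent = 9! - (9-1)!×2 = 362880 - 80640 = 282240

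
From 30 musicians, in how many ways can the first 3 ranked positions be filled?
P(30,3) = 30!/(30-3)! = 24360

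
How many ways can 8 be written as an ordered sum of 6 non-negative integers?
C(8+6-1, 6-1) = C(13, 5) = 1287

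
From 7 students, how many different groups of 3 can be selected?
C(7,3) = 7!/(3!×4!) = 35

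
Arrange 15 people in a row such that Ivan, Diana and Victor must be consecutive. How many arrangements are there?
Treat the 3 as one block: (15-3+1)! × 3! = 6227020800 × 6 = 37362124800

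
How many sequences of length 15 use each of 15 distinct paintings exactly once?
15! = 1307674368000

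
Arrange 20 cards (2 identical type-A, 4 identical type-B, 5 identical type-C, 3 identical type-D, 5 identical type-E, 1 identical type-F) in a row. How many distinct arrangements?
20! / (2! × 4! × 5! × 3! × 5! × 1!) = 586637251200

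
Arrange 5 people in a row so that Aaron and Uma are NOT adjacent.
Total - adjacent = 5! - (5-1)!×2 = 120 - 48 = 72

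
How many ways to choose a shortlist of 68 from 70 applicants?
C(70,68) = 70!/(68!×2!) = 2415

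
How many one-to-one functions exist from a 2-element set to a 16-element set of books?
P(16,2) = 16!/(16-2)! = 240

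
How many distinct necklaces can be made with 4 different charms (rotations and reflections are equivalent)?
(4-1)!/2 = 6/2 = 3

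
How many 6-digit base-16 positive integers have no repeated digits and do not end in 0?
Last digit: 15 nonzero choices. First digit: 14 (nonzero, ≠last). Middle 4: P(14,4) = 24024. Total = 5045040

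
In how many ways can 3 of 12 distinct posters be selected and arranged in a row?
P(12,3) = 12!/(12-3)! = 1320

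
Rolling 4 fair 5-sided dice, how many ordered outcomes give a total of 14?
Coefficient of x^14 in (x + x² + ... + x^5)^4. By inclusion-exclusion on dice exceeding 5: Σ_j (-1)^j C(4,j)·C(14-1-5j, 3) = C(4,0)·C(13,3) - C(4,1)·C(8,3) + C(4,2)·C(3,3) = 1·286 - 4·56 + 6·1 = 68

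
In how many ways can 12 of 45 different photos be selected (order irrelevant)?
C(45,12) = 45!/(12!×33!) = 28760021745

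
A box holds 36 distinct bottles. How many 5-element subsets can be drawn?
C(36,5) = 36!/(5!×31!) = 376992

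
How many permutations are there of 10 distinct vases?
10! = 3628800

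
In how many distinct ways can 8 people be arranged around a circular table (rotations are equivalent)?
Circular: fix one position, arrange the rest. (8-1)! = 5040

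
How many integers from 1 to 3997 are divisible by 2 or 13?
⌊3997/2⌋ + ⌊3997/13⌋ - ⌊3997/26⌋ = 1998 + 307 - 153 = 2152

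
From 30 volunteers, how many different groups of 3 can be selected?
C(30,3) = 30!/(3!×27!) = 4060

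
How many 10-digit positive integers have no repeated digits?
First digit: 9 choices (nonzero). Then descending: 9 × 9 × 8 × 7 × 6 × 5 × 4 × 3 × 2 × 1 = 3265920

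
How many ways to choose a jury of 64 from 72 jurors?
C(72,64) = 72!/(64!×8!) = 11969016345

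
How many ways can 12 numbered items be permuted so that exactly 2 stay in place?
Choose the 2 fixed points C(12,2) = 66, derange the rest: !10 = Σ_{j=0}^{10} (-1)^j·10!/j! = 3628800 - 3628800 + 1814400 - 604800 + 151200 - 30240 + 5040 - 720 + 90 - 10 + 1 = 1334961. Product = 66 × 1334961 = 88107426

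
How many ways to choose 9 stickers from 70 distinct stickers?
C(70,9) = 70!/(9!×61!) = 65033528560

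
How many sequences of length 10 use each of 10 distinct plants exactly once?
10! = 3628800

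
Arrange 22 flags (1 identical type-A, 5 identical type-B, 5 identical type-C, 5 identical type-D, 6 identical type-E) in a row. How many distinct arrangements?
22! / (1! × 5! × 5! × 5! × 6!) = 903421366848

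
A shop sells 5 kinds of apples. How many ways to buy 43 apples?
C(43+5-1, 5-1) = C(47, 4) = 178365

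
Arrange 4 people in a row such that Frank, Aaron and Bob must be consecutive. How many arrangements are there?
Treat the 3 as one block: (4-3+1)! × 3! = 2 × 6 = 12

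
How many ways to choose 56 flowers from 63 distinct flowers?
C(63,56) = 63!/(56!×7!) = 553270671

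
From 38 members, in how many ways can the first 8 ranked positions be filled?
P(38,8) = 38!/(38-8)! = 1971788797440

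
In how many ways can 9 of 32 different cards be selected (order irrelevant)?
C(32,9) = 32!/(9!×23!) = 28048800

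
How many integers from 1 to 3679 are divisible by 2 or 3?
⌊3679/2⌋ + ⌊3679/3⌋ - ⌊3679/6⌋ = 1839 + 1226 - 613 = 2452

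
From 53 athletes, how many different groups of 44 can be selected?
C(53,44) = 53!/(44!×9!) = 4431613550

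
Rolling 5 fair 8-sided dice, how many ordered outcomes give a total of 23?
Coefficient of x^23 in (x + x² + ... + x^8)^5. By inclusion-exclusion on dice exceeding 8: Σ_j (-1)^j C(5,j)·C(23-1-8j, 4) = C(5,0)·C(22,4) - C(5,1)·C(14,4) + C(5,2)·C(6,4) = 1·7315 - 5·1001 + 10·15 = 2460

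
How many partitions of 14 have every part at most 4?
Let r_j(i) = number of partitions of i into parts ≤ j, for i = 0..14. r_1(i) = 1 for all i; r_j(i) = r_{j-1}(i) + r_j(i-j). Rows j = 2..4: ≤2: 1 1 2 2 3 3 4 4 5 5 6 6 7 7 8; ≤3: 1 1 2 3 4 5 7 8 10 12 14 16 19 21 24; ≤4: 1 1 2 3 5 6 9 11 15 18 23 27 34 39 47. r_4(14) = 47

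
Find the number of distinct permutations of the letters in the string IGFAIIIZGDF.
11! / (2! × 1! × 2! × 1! × 1! × 4!) = 415800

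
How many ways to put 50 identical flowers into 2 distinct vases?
C(50+2-1, 2-1) = C(51, 1) = 51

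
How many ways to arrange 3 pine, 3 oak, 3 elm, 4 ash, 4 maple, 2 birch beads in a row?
19! / (3! × 3! × 3! × 4! × 4! × 2!) = 488864376000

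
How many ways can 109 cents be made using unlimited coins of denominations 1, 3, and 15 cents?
Coefficient of x^109 in 1/(1-x^1) · 1/(1-x^3) · 1/(1-x^15). Case on j = number of 15-cent coins (j = 0..7); remainder r = 109 - 15j is made from {1,3} in ⌊r/3⌋+1 ways. r = 109, 94, 79, 64, 49, 34, 19, 4 → 37 + 32 + 27 + 22 + 17 + 12 + 7 + 2 = 156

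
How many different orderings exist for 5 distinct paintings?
5! = 120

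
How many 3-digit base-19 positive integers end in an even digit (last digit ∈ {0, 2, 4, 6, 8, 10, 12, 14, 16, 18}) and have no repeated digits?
Last∈{0,2,4,6,8,10,12,14,16,18}. Last=0: 306. Last nonzero: 9×17×P(17,1) = 2601. Total = 2907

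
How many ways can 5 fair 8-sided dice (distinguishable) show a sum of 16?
Coefficient of x^16 in (x + x² + ... + x^8)^5. By inclusion-exclusion on dice exceeding 8: Σ_j (-1)^j C(5,j)·C(16-1-8j, 4) = C(5,0)·C(15,4) - C(5,1)·C(7,4) = 1·1365 - 5·35 = 1190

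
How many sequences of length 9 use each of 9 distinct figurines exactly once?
9! = 362880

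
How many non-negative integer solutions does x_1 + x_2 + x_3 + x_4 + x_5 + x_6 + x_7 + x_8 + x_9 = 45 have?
C(45+9-1, 9-1) = C(53, 8) = 886322710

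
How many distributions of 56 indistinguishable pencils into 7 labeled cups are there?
C(56+7-1, 7-1) = C(62, 6) = 61474519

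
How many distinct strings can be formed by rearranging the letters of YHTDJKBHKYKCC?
13! / (2! × 2! × 1! × 3! × 1! × 1! × 2! × 1!) = 129729600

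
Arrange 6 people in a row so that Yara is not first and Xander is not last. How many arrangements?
By inclusion-exclusion: 6! - 2×(6-1)! + (6-2)! = 720 - 240 + 24 = 504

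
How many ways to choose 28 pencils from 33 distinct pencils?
C(33,28) = 33!/(28!×5!) = 237336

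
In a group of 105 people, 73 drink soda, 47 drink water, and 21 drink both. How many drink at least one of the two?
|A∪B| = |A| + |B| - |A∩B| = 73 + 47 - 21 = 99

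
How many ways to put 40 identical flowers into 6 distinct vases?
C(40+6-1, 6-1) = C(45, 5) = 1221759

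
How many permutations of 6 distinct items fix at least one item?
Complement of the derangements. !6 = Σ_{j=0}^{6} (-1)^j·6!/j! = 720 - 720 + 360 - 120 + 30 - 6 + 1 = 265. 6! - !6 = 720 - 265 = 455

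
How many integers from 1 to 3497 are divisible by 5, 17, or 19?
⌊3497/5⌋+⌊3497/17⌋+⌊3497/19⌋ - ⌊3497/85⌋-⌊3497/95⌋-⌊3497/323⌋ + ⌊3497/1615⌋ = 699+205+184 - 41-36-10 + 2 = 1003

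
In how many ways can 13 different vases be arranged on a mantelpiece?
13! = 6227020800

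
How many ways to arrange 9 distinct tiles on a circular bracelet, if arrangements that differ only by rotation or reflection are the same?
(9-1)!/2 = 40320/2 = 20160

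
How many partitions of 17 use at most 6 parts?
By conjugation, equals partitions of 17 into parts ≤ 6. Let r_j(i) = number of partitions of i into parts ≤ j, for i = 0..17. r_1(i) = 1 for all i; r_j(i) = r_{j-1}(i) + r_j(i-j). Rows j = 2..6: ≤2: 1 1 2 2 3 3 4 4 5 5 6 6 7 7 8 8 9 9; ≤3: 1 1 2 3 4 5 7 8 10 12 14 16 19 21 24 27 30 33; ≤4: 1 1 2 3 5 6 9 11 15 18 23 27 34 39 47 54 64 72; ≤5: 1 1 2 3 5 7 10 13 18 23 30 37 47 57 70 84 101 119; ≤6: 1 1 2 3 5 7 11 14 20 26 35 44 58 71 90 110 136 163. r_6(17) = 163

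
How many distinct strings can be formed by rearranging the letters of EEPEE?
5! / (4! × 1!) = 5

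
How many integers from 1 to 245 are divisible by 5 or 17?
⌊245/5⌋ + ⌊245/17⌋ - ⌊245/85⌋ = 49 + 14 - 2 = 61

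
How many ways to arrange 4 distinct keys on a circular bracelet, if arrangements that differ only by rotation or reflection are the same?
(4-1)!/2 = 6/2 = 3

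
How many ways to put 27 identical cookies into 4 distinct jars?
C(27+4-1, 4-1) = C(30, 3) = 4060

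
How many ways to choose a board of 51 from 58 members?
C(58,51) = 58!/(51!×7!) = 300674088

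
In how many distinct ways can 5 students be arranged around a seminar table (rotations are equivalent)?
Circular: fix one position, arrange the rest. (5-1)! = 24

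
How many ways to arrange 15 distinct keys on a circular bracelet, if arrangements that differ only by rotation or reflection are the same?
(15-1)!/2 = 87178291200/2 = 43589145600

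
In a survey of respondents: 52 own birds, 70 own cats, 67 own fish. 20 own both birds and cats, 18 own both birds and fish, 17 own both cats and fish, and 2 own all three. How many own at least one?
|A∪B∪C| = 52+70+67-20-18-17+2 = 136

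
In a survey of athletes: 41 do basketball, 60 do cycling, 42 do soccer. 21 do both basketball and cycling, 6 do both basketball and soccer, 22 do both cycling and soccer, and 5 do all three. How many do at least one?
|A∪B∪C| = 41+60+42-21-6-22+5 = 99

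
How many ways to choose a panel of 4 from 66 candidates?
C(66,4) = 66!/(4!×62!) = 720720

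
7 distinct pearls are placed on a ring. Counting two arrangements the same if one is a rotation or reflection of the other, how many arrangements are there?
(7-1)!/2 = 720/2 = 360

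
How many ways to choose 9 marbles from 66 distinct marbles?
C(66,9) = 66!/(9!×57!) = 37014131440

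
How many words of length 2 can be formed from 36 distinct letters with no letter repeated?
P(36,2) = 36!/(36-2)! = 1260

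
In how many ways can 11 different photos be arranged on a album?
11! = 39916800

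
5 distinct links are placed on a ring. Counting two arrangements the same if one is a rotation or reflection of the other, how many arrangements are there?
(5-1)!/2 = 24/2 = 12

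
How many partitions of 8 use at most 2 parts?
By conjugation, equals partitions of 8 into parts ≤ 2. Let r_j(i) = number of partitions of i into parts ≤ j, for i = 0..8. r_1(i) = 1 for all i; r_j(i) = r_{j-1}(i) + r_j(i-j). Rows j = 2..2: ≤2: 1 1 2 2 3 3 4 4 5. r_2(8) = 5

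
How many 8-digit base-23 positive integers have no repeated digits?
First digit: 22 choices (nonzero). Then descending: 22 × 22 × 21 × 20 × 19 × 18 × 17 × 16 = 18909918720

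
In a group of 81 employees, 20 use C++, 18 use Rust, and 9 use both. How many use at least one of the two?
|A∪B| = |A| + |B| - |A∩B| = 20 + 18 - 9 = 29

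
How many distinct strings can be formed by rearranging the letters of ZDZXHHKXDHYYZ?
13! / (2! × 2! × 1! × 2! × 3! × 3!) = 21621600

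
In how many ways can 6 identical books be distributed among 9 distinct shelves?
C(6+9-1, 9-1) = C(14, 8) = 3003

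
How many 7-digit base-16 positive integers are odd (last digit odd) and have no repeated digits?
Last∈{1,3,5,7,9,11,13,15}. Last=0: 0. Last nonzero: 8×14×P(14,5) = 26906880. Total = 26906880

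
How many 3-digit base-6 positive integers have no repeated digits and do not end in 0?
Last digit: 5 nonzero choices. First digit: 4 (nonzero, ≠last). Middle 1: P(4,1) = 4. Total = 80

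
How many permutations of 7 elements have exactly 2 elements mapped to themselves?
Choose the 2 fixed points C(7,2) = 21, derange the rest: !5 = Σ_{j=0}^{5} (-1)^j·5!/j! = 120 - 120 + 60 - 20 + 5 - 1 = 44. Product = 21 × 44 = 924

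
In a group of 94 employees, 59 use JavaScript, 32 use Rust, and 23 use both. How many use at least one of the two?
|A∪B| = |A| + |B| - |A∩B| = 59 + 32 - 23 = 68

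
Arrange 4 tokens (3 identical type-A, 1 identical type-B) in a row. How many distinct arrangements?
4! / (3! × 1!) = 4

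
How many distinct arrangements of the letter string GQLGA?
5! / (1! × 1! × 1! × 2!) = 60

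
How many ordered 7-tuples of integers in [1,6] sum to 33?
Coefficient of x^33 in (x + x² + ... + x^6)^7. By inclusion-exclusion on dice exceeding 6: Σ_j (-1)^j C(7,j)·C(33-1-6j, 6) = C(7,0)·C(32,6) - C(7,1)·C(26,6) + C(7,2)·C(20,6) - C(7,3)·C(14,6) + C(7,4)·C(8,6) = 1·906192 - 7·230230 + 21·38760 - 35·3003 + 35·28 = 4417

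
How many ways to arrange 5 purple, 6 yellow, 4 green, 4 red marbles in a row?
19! / (5! × 6! × 4! × 4!) = 2444321880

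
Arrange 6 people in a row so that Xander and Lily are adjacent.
Treat as block: (6-1)! × 2! = 120 × 2 = 240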